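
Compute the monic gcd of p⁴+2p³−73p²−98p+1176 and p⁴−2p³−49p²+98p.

Euclidean algorithm in ℚ[p]:
  p⁴+2p³−73p²−98p+1176 = (p⁴−2p³−49p²+98p) + (4p³−24p²−196p+1176)
  p⁴−2p³−49p²+98p = ((1/4)p+1)(4p³−24p²−196p+1176) + (24p²−1176)
  4p³−24p²−196p+1176 = ((1/6)p−1)(24p²−1176) + (0)
Last nonzero remainder: 24p²−1176. Dividing through by 24 gives the monic gcd p²−49.

p²−49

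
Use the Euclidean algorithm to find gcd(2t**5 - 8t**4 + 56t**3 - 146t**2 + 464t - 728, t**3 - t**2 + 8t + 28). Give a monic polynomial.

t**2 - 3t + 14

Repeated division with remainder:
  2t**5 - 8t**4 + 56t**3 - 146t**2 + 464t - 728 = (2t**2 - 6t + 34)(t**3 - t**2 + 8t + 28) + (-120t**2 + 360t - 1680)
  t**3 - t**2 + 8t + 28 = (-(1/120)t - 1/60)(-120t**2 + 360t - 1680) + (0)
Last nonzero remainder: -120t**2 + 360t - 1680. Dividing through by -120 gives the monic gcd t**2 - 3t + 14.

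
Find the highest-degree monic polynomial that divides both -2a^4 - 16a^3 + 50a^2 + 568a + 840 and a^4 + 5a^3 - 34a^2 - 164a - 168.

a^3 + 3a^2 - 40a - 84

Apply the Euclidean algorithm:
  -2a^4 - 16a^3 + 50a^2 + 568a + 840 = (-2)(a^4 + 5a^3 - 34a^2 - 164a - 168) + (-6a^3 - 18a^2 + 240a + 504)
  a^4 + 5a^3 - 34a^2 - 164a - 168 = (-(1/6)a - 1/3)(-6a^3 - 18a^2 + 240a + 504) + (0)
Last nonzero remainder: -6a^3 - 18a^2 + 240a + 504. Dividing through by -6 gives the monic gcd a^3 + 3a^2 - 40a - 84.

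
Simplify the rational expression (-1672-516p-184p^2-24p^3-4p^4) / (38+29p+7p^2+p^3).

(-88-4p-4p^2)/(2+p)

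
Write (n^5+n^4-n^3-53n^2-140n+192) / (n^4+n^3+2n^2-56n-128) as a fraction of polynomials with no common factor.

(n^2+2n-3)/(n+2)

By polynomial division,
  n^5+n^4-n^3-53n^2-140n+192 = (n)(n^4+n^3+2n^2-56n-128) + (-3n^3+3n^2-12n+192)
  n^4+n^3+2n^2-56n-128 = (-(1/3)n-2/3)(-3n^3+3n^2-12n+192) + (0)
Last nonzero remainder: -3n^3+3n^2-12n+192. Dividing through by -3 gives the monic gcd n^3-n^2+4n-64.
Cancel n^3-n^2+4n-64 from numerator and denominator to get the reduced form.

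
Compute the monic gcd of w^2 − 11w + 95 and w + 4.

1

Apply the Euclidean algorithm:
  w^2 − 11w + 95 = (w − 15)(w + 4) + (155)
  w + 4 = ((1/155)w + 4/155)(155) + (0)
The last nonzero remainder is the constant 155, so the polynomials are coprime and gcd = 1.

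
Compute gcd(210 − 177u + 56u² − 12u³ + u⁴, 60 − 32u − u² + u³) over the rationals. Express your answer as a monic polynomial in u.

Apply the Euclidean algorithm:
  u⁴ − 12u³ + 56u² − 177u + 210 = (u − 11)(u³ − u² − 32u + 60) + (77u² − 589u + 870)
  u³ − u² − 32u + 60 = ((1/77)u + 512/5929)(77u² − 589u + 870) + ((44850/5929)u − 89700/5929)
  77u² − 589u + 870 = ((456533/44850)u − 171941/2990)((44850/5929)u − 89700/5929) + (0)
Last nonzero remainder: (44850/5929)u − 89700/5929. Dividing through by 44850/5929 gives the monic gcd u − 2.

−2 + u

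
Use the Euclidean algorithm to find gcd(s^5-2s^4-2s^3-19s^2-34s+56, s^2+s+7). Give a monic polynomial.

s^2+s+7

Euclidean algorithm in ℚ[s]:
  s^5-2s^4-2s^3-19s^2-34s+56 = (s^3-3s^2-6s+8)(s^2+s+7) + (0)
The last nonzero remainder s^2+s+7 is already monic.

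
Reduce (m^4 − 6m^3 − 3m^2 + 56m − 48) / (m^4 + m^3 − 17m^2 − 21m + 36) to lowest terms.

(m − 4)/(m + 3)

Repeated division with remainder:
  m^4 − 6m^3 − 3m^2 + 56m − 48 = (m^4 + m^3 − 17m^2 − 21m + 36) + (−7m^3 + 14m^2 + 77m − 84)
  m^4 + m^3 − 17m^2 − 21m + 36 = (−(1/7)m − 3/7)(−7m^3 + 14m^2 + 77m − 84) + (0)
Last nonzero remainder: −7m^3 + 14m^2 + 77m − 84. Dividing through by −7 gives the monic gcd m^3 − 2m^2 − 11m + 12.
Cancel m^3 − 2m^2 − 11m + 12 from numerator and denominator to get the reduced form.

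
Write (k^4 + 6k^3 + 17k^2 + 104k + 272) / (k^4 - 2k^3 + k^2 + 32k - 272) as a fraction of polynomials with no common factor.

Apply the Euclidean algorithm:
  k^4 + 6k^3 + 17k^2 + 104k + 272 = (k^4 - 2k^3 + k^2 + 32k - 272) + (8k^3 + 16k^2 + 72k + 544)
  k^4 - 2k^3 + k^2 + 32k - 272 = ((1/8)k - 1/2)(8k^3 + 16k^2 + 72k + 544) + (0)
Last nonzero remainder: 8k^3 + 16k^2 + 72k + 544. Dividing through by 8 gives the monic gcd k^3 + 2k^2 + 9k + 68.
Cancel k^3 + 2k^2 + 9k + 68 from numerator and denominator to get the reduced form.

(k + 4)/(k - 4)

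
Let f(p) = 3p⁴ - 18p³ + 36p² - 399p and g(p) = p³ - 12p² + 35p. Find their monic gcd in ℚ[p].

Repeated division with remainder:
  3p⁴ - 18p³ + 36p² - 399p = (3p + 18)(p³ - 12p² + 35p) + (147p² - 1029p)
  p³ - 12p² + 35p = ((1/147)p - 5/147)(147p² - 1029p) + (0)
Last nonzero remainder: 147p² - 1029p. Dividing through by 147 gives the monic gcd p² - 7p.

p² - 7p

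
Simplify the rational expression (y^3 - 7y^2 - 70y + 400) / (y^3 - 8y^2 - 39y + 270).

Apply the Euclidean algorithm:
  y^3 - 7y^2 - 70y + 400 = (y^3 - 8y^2 - 39y + 270) + (y^2 - 31y + 130)
  y^3 - 8y^2 - 39y + 270 = (y + 23)(y^2 - 31y + 130) + (544y - 2720)
  y^2 - 31y + 130 = ((1/544)y - 13/272)(544y - 2720) + (0)
Last nonzero remainder: 544y - 2720. Dividing through by 544 gives the monic gcd y - 5.
Cancel y - 5 from numerator and denominator to get the reduced form.

(y^2 - 2y - 80)/(y^2 - 3y - 54)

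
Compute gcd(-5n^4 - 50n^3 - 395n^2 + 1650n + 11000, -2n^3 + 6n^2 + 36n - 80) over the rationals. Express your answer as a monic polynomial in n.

Repeated division with remainder:
  -5n^4 - 50n^3 - 395n^2 + 1650n + 11000 = ((5/2)n + 65/2)(-2n^3 + 6n^2 + 36n - 80) + (-680n^2 + 680n + 13600)
  -2n^3 + 6n^2 + 36n - 80 = ((1/340)n - 1/170)(-680n^2 + 680n + 13600) + (0)
Last nonzero remainder: -680n^2 + 680n + 13600. Dividing through by -680 gives the monic gcd n^2 - n - 20.

n^2 - n - 20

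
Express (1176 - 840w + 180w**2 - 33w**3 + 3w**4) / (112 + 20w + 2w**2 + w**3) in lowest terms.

(42 - 27w + 3w**2)/(4 + w)

Euclidean algorithm in ℚ[w]:
  3w**4 - 33w**3 + 180w**2 - 840w + 1176 = (3w - 39)(w**3 + 2w**2 + 20w + 112) + (198w**2 - 396w + 5544)
  w**3 + 2w**2 + 20w + 112 = ((1/198)w + 2/99)(198w**2 - 396w + 5544) + (0)
Last nonzero remainder: 198w**2 - 396w + 5544. Dividing through by 198 gives the monic gcd w**2 - 2w + 28.
Cancel w**2 - 2w + 28 from numerator and denominator to get the reduced form.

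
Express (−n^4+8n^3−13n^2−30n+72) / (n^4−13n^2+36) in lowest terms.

(−n^2+7n−12)/(n^2+n−6)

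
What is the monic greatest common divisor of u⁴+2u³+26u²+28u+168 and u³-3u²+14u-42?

Repeated division with remainder:
  u⁴+2u³+26u²+28u+168 = (u+5)(u³-3u²+14u-42) + (27u²+378)
  u³-3u²+14u-42 = ((1/27)u-1/9)(27u²+378) + (0)
Last nonzero remainder: 27u²+378. Dividing through by 27 gives the monic gcd u²+14.

u²+14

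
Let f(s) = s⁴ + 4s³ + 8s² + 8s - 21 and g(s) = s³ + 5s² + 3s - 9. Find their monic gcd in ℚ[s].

Apply the Euclidean algorithm:
  s⁴ + 4s³ + 8s² + 8s - 21 = (s - 1)(s³ + 5s² + 3s - 9) + (10s² + 20s - 30)
  s³ + 5s² + 3s - 9 = ((1/10)s + 3/10)(10s² + 20s - 30) + (0)
Last nonzero remainder: 10s² + 20s - 30. Dividing through by 10 gives the monic gcd s² + 2s - 3.

s² + 2s - 3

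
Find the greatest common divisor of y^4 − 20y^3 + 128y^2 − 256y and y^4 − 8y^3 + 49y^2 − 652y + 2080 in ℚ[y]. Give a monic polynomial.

y^2 − 12y + 32

Euclidean algorithm in ℚ[y]:
  y^4 − 20y^3 + 128y^2 − 256y = (y^4 − 8y^3 + 49y^2 − 652y + 2080) + (−12y^3 + 79y^2 + 396y − 2080)
  y^4 − 8y^3 + 49y^2 − 652y + 2080 = (−(1/12)y + 17/144)(−12y^3 + 79y^2 + 396y − 2080) + ((10465/144)y^2 − (10465/12)y + 20930/9)
  −12y^3 + 79y^2 + 396y − 2080 = (−(1728/10465)y − 144/161)((10465/144)y^2 − (10465/12)y + 20930/9) + (0)
Last nonzero remainder: (10465/144)y^2 − (10465/12)y + 20930/9. Dividing through by 10465/144 gives the monic gcd y^2 − 12y + 32.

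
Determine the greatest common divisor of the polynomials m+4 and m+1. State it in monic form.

1

By polynomial division,
  m+4 = (m+1) + (3)
  m+1 = ((1/3)m+1/3)(3) + (0)
The last nonzero remainder is the constant 3, so the polynomials are coprime and gcd = 1.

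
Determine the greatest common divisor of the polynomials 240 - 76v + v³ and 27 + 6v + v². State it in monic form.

1

Apply the Euclidean algorithm:
  v³ - 76v + 240 = (v - 6)(v² + 6v + 27) + (-67v + 402)
  v² + 6v + 27 = (-(1/67)v - 12/67)(-67v + 402) + (99)
  -67v + 402 = (-(67/99)v + 134/33)(99) + (0)
The last nonzero remainder is the constant 99, so the polynomials are coprime and gcd = 1.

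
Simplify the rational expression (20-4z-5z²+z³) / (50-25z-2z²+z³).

(2+z)/(5+z)

Apply the Euclidean algorithm:
  z³-5z²-4z+20 = (z³-2z²-25z+50) + (-3z²+21z-30)
  z³-2z²-25z+50 = (-(1/3)z-5/3)(-3z²+21z-30) + (0)
Last nonzero remainder: -3z²+21z-30. Dividing through by -3 gives the monic gcd z²-7z+10.
Cancel z²-7z+10 from numerator and denominator to get the reduced form.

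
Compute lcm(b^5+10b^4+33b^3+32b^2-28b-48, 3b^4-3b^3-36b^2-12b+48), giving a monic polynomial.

b^6+6b^5-7b^4-100b^3-156b^2+64b+192

Euclidean algorithm in ℚ[b]:
  b^5+10b^4+33b^3+32b^2-28b-48 = ((1/3)b+11/3)(3b^4-3b^3-36b^2-12b+48) + (56b^3+168b^2-224)
  3b^4-3b^3-36b^2-12b+48 = ((3/56)b-3/14)(56b^3+168b^2-224) + (0)
Last nonzero remainder: 56b^3+168b^2-224. Dividing through by 56 gives the monic gcd b^3+3b^2-4.
Then lcm(f, g) = f·g / gcd(f, g); expanding and making the result monic gives the answer.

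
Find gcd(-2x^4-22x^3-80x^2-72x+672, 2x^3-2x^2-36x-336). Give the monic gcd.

Repeated division with remainder:
  -2x^4-22x^3-80x^2-72x+672 = (-x-12)(2x^3-2x^2-36x-336) + (-140x^2-840x-3360)
  2x^3-2x^2-36x-336 = (-(1/70)x+1/10)(-140x^2-840x-3360) + (0)
Last nonzero remainder: -140x^2-840x-3360. Dividing through by -140 gives the monic gcd x^2+6x+24.

x^2+6x+24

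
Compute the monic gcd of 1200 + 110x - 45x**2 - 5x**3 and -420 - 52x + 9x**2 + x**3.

Apply the Euclidean algorithm:
  -5x**3 - 45x**2 + 110x + 1200 = (-5)(x**3 + 9x**2 - 52x - 420) + (-150x - 900)
  x**3 + 9x**2 - 52x - 420 = (-(1/150)x**2 - (1/50)x + 7/15)(-150x - 900) + (0)
Last nonzero remainder: -150x - 900. Dividing through by -150 gives the monic gcd x + 6.

6 + x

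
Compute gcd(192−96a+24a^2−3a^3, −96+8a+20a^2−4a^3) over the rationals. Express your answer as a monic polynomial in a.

Euclidean algorithm in ℚ[a]:
  −3a^3+24a^2−96a+192 = (3/4)(−4a^3+20a^2+8a−96) + (9a^2−102a+264)
  −4a^3+20a^2+8a−96 = (−(4/9)a−76/27)(9a^2−102a+264) + (−(1456/9)a+5824/9)
  9a^2−102a+264 = (−(81/1456)a+297/728)(−(1456/9)a+5824/9) + (0)
Last nonzero remainder: −(1456/9)a+5824/9. Dividing through by −1456/9 gives the monic gcd a−4.

−4+a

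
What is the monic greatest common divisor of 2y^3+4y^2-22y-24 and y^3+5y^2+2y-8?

y+4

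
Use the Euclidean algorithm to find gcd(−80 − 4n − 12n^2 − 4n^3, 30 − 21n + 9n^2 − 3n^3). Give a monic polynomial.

5 − n + n^2

By polynomial division,
  −4n^3 − 12n^2 − 4n − 80 = (4/3)(−3n^3 + 9n^2 − 21n + 30) + (−24n^2 + 24n − 120)
  −3n^3 + 9n^2 − 21n + 30 = ((1/8)n − 1/4)(−24n^2 + 24n − 120) + (0)
Last nonzero remainder: −24n^2 + 24n − 120. Dividing through by −24 gives the monic gcd n^2 − n + 5.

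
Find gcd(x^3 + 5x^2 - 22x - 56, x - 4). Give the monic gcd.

By polynomial division,
  x^3 + 5x^2 - 22x - 56 = (x^2 + 9x + 14)(x - 4) + (0)
The last nonzero remainder x - 4 is already monic.

x - 4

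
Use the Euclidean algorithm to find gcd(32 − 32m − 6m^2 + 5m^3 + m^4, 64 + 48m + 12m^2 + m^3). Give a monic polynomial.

Repeated division with remainder:
  m^4 + 5m^3 − 6m^2 − 32m + 32 = (m − 7)(m^3 + 12m^2 + 48m + 64) + (30m^2 + 240m + 480)
  m^3 + 12m^2 + 48m + 64 = ((1/30)m + 2/15)(30m^2 + 240m + 480) + (0)
Last nonzero remainder: 30m^2 + 240m + 480. Dividing through by 30 gives the monic gcd m^2 + 8m + 16.

16 + 8m + m^2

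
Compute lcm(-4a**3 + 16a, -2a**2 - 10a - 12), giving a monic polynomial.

a**4 + 3a**3 - 4a**2 - 12a

Euclidean algorithm in ℚ[a]:
  -4a**3 + 16a = (2a - 10)(-2a**2 - 10a - 12) + (-60a - 120)
  -2a**2 - 10a - 12 = ((1/30)a + 1/10)(-60a - 120) + (0)
Last nonzero remainder: -60a - 120. Dividing through by -60 gives the monic gcd a + 2.
Then lcm(f, g) = f·g / gcd(f, g); expanding and making the result monic gives the answer.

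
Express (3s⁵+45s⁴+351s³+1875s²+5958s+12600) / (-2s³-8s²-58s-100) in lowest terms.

(-3s³-39s²-198s-504)/(2s+4)

By polynomial division,
  3s⁵+45s⁴+351s³+1875s²+5958s+12600 = (-(3/2)s²-(33/2)s-66)(-2s³-8s²-58s-100) + (240s²+480s+6000)
  -2s³-8s²-58s-100 = (-(1/120)s-1/60)(240s²+480s+6000) + (0)
Last nonzero remainder: 240s²+480s+6000. Dividing through by 240 gives the monic gcd s²+2s+25.
Cancel s²+2s+25 from numerator and denominator to get the reduced form.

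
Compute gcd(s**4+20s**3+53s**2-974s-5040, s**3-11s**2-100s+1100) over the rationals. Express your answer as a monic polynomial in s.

s+10

By polynomial division,
  s**4+20s**3+53s**2-974s-5040 = (s+31)(s**3-11s**2-100s+1100) + (494s**2+1026s-39140)
  s**3-11s**2-100s+1100 = ((1/494)s-85/3211)(494s**2+1026s-39140) + ((1080/169)s+10800/169)
  494s**2+1026s-39140 = ((41743/540)s-330733/540)((1080/169)s+10800/169) + (0)
Last nonzero remainder: (1080/169)s+10800/169. Dividing through by 1080/169 gives the monic gcd s+10.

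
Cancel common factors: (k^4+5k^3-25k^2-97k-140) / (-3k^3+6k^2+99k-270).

(-k^3-10k^2-25k-28)/(3k^2+9k-54)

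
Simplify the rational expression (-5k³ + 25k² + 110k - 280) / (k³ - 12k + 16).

(-5k + 35)/(k - 2)

Repeated division with remainder:
  -5k³ + 25k² + 110k - 280 = (-5)(k³ - 12k + 16) + (25k² + 50k - 200)
  k³ - 12k + 16 = ((1/25)k - 2/25)(25k² + 50k - 200) + (0)
Last nonzero remainder: 25k² + 50k - 200. Dividing through by 25 gives the monic gcd k² + 2k - 8.
Cancel k² + 2k - 8 from numerator and denominator to get the reduced form.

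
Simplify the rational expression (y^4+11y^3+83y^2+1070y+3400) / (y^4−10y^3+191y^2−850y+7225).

(y^2+14y+40)/(y^2−7y+85)

Euclidean algorithm in ℚ[y]:
  y^4+11y^3+83y^2+1070y+3400 = (y^4−10y^3+191y^2−850y+7225) + (21y^3−108y^2+1920y−3825)
  y^4−10y^3+191y^2−850y+7225 = ((1/21)y−34/147)(21y^3−108y^2+1920y−3825) + ((3655/49)y^2−(10965/49)y+310675/49)
  21y^3−108y^2+1920y−3825 = ((1029/3655)y−441/731)((3655/49)y^2−(10965/49)y+310675/49) + (0)
Last nonzero remainder: (3655/49)y^2−(10965/49)y+310675/49. Dividing through by 3655/49 gives the monic gcd y^2−3y+85.
Cancel y^2−3y+85 from numerator and denominator to get the reduced form.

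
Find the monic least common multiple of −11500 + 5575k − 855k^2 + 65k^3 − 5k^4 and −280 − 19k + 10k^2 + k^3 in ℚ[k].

Apply the Euclidean algorithm:
  −5k^4 + 65k^3 − 855k^2 + 5575k − 11500 = (−5k + 115)(k^3 + 10k^2 − 19k − 280) + (−2100k^2 + 6360k + 20700)
  k^3 + 10k^2 − 19k − 280 = (−(1/2100)k − 38/6125)(−2100k^2 + 6360k + 20700) + ((37136/1225)k − 37136/245)
  −2100k^2 + 6360k + 20700 = (−(643125/9284)k − 1267875/9284)((37136/1225)k − 37136/245) + (0)
Last nonzero remainder: (37136/1225)k − 37136/245. Dividing through by 37136/1225 gives the monic gcd k − 5.
Then lcm(f, g) = f·g / gcd(f, g); expanding and making the result monic gives the answer.

128800 − 27940k − 4849k^2 + 722k^3 + 32k^4 + 2k^5 + k^6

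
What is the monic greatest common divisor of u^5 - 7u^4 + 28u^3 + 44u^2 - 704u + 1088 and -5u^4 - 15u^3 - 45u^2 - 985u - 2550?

Repeated division with remainder:
  u^5 - 7u^4 + 28u^3 + 44u^2 - 704u + 1088 = (-(1/5)u + 2)(-5u^4 - 15u^3 - 45u^2 - 985u - 2550) + (49u^3 - 63u^2 + 756u + 6188)
  -5u^4 - 15u^3 - 45u^2 - 985u - 2550 = (-(5/49)u - 150/343)(49u^3 - 63u^2 + 756u + 6188) + ((225/49)u^2 - (1125/49)u + 7650/49)
  49u^3 - 63u^2 + 756u + 6188 = ((2401/225)u + 8918/225)((225/49)u^2 - (1125/49)u + 7650/49) + (0)
Last nonzero remainder: (225/49)u^2 - (1125/49)u + 7650/49. Dividing through by 225/49 gives the monic gcd u^2 - 5u + 34.

u^2 - 5u + 34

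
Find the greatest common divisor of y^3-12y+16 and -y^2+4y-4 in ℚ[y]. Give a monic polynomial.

y^2-4y+4

Euclidean algorithm in ℚ[y]:
  y^3-12y+16 = (-y-4)(-y^2+4y-4) + (0)
Last nonzero remainder: -y^2+4y-4. Dividing through by -1 gives the monic gcd y^2-4y+4.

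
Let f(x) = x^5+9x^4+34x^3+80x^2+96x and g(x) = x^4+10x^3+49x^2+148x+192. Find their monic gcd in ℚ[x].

x^2+7x+12

Euclidean algorithm in ℚ[x]:
  x^5+9x^4+34x^3+80x^2+96x = (x-1)(x^4+10x^3+49x^2+148x+192) + (-5x^3-19x^2+52x+192)
  x^4+10x^3+49x^2+148x+192 = (-(1/5)x-31/25)(-5x^3-19x^2+52x+192) + ((896/25)x^2+(6272/25)x+10752/25)
  -5x^3-19x^2+52x+192 = (-(125/896)x+25/56)((896/25)x^2+(6272/25)x+10752/25) + (0)
Last nonzero remainder: (896/25)x^2+(6272/25)x+10752/25. Dividing through by 896/25 gives the monic gcd x^2+7x+12.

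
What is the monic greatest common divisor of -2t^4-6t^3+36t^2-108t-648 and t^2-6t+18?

t^2-6t+18

By polynomial division,
  -2t^4-6t^3+36t^2-108t-648 = (-2t^2-18t-36)(t^2-6t+18) + (0)
The last nonzero remainder t^2-6t+18 is already monic.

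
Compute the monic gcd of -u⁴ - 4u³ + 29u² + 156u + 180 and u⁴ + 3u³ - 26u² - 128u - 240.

u² - u - 30

Apply the Euclidean algorithm:
  -u⁴ - 4u³ + 29u² + 156u + 180 = (-1)(u⁴ + 3u³ - 26u² - 128u - 240) + (-u³ + 3u² + 28u - 60)
  u⁴ + 3u³ - 26u² - 128u - 240 = (-u - 6)(-u³ + 3u² + 28u - 60) + (20u² - 20u - 600)
  -u³ + 3u² + 28u - 60 = (-(1/20)u + 1/10)(20u² - 20u - 600) + (0)
Last nonzero remainder: 20u² - 20u - 600. Dividing through by 20 gives the monic gcd u² - u - 30.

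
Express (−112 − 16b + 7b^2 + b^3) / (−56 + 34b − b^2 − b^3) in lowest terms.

Apply the Euclidean algorithm:
  b^3 + 7b^2 − 16b − 112 = (−1)(−b^3 − b^2 + 34b − 56) + (6b^2 + 18b − 168)
  −b^3 − b^2 + 34b − 56 = (−(1/6)b + 1/3)(6b^2 + 18b − 168) + (0)
Last nonzero remainder: 6b^2 + 18b − 168. Dividing through by 6 gives the monic gcd b^2 + 3b − 28.
Cancel b^2 + 3b − 28 from numerator and denominator to get the reduced form.

(−4 − b)/(−2 + b)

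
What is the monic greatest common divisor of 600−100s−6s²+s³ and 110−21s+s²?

−10+s

Repeated division with remainder:
  s³−6s²−100s+600 = (s+15)(s²−21s+110) + (105s−1050)
  s²−21s+110 = ((1/105)s−11/105)(105s−1050) + (0)
Last nonzero remainder: 105s−1050. Dividing through by 105 gives the monic gcd s−10.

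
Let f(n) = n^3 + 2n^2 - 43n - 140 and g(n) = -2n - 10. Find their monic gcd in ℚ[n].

Repeated division with remainder:
  n^3 + 2n^2 - 43n - 140 = (-(1/2)n^2 + (3/2)n + 14)(-2n - 10) + (0)
Last nonzero remainder: -2n - 10. Dividing through by -2 gives the monic gcd n + 5.

n + 5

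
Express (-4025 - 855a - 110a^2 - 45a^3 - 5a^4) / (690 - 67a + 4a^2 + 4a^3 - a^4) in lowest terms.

(35 + 5a)/(-6 + a)

Euclidean algorithm in ℚ[a]:
  -5a^4 - 45a^3 - 110a^2 - 855a - 4025 = (5)(-a^4 + 4a^3 + 4a^2 - 67a + 690) + (-65a^3 - 130a^2 - 520a - 7475)
  -a^4 + 4a^3 + 4a^2 - 67a + 690 = ((1/65)a - 6/65)(-65a^3 - 130a^2 - 520a - 7475) + (0)
Last nonzero remainder: -65a^3 - 130a^2 - 520a - 7475. Dividing through by -65 gives the monic gcd a^3 + 2a^2 + 8a + 115.
Cancel a^3 + 2a^2 + 8a + 115 from numerator and denominator to get the reduced form.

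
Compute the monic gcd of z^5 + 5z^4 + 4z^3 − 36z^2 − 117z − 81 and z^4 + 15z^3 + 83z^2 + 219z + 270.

z^2 + 4z + 9

By polynomial division,
  z^5 + 5z^4 + 4z^3 − 36z^2 − 117z − 81 = (z − 10)(z^4 + 15z^3 + 83z^2 + 219z + 270) + (71z^3 + 575z^2 + 1803z + 2619)
  z^4 + 15z^3 + 83z^2 + 219z + 270 = ((1/71)z + 490/5041)(71z^3 + 575z^2 + 1803z + 2619) + ((8640/5041)z^2 + (34560/5041)z + 77760/5041)
  71z^3 + 575z^2 + 1803z + 2619 = ((357911/8640)z + 488977/2880)((8640/5041)z^2 + (34560/5041)z + 77760/5041) + (0)
Last nonzero remainder: (8640/5041)z^2 + (34560/5041)z + 77760/5041. Dividing through by 8640/5041 gives the monic gcd z^2 + 4z + 9.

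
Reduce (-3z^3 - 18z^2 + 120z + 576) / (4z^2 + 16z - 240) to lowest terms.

(-3z^2 - 36z - 96)/(4z + 40)

Repeated division with remainder:
  -3z^3 - 18z^2 + 120z + 576 = (-(3/4)z - 3/2)(4z^2 + 16z - 240) + (-36z + 216)
  4z^2 + 16z - 240 = (-(1/9)z - 10/9)(-36z + 216) + (0)
Last nonzero remainder: -36z + 216. Dividing through by -36 gives the monic gcd z - 6.
Cancel z - 6 from numerator and denominator to get the reduced form.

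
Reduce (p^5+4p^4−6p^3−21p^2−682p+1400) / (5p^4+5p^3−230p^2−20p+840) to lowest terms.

Repeated division with remainder:
  p^5+4p^4−6p^3−21p^2−682p+1400 = ((1/5)p+3/5)(5p^4+5p^3−230p^2−20p+840) + (37p^3+121p^2−838p+896)
  5p^4+5p^3−230p^2−20p+840 = ((5/37)p−420/1369)(37p^3+121p^2−838p+896) + (−(109020/1369)p^2−(545100/1369)p+1526280/1369)
  37p^3+121p^2−838p+896 = (−(50653/109020)p+21904/27255)(−(109020/1369)p^2−(545100/1369)p+1526280/1369) + (0)
Last nonzero remainder: −(109020/1369)p^2−(545100/1369)p+1526280/1369. Dividing through by −109020/1369 gives the monic gcd p^2+5p−14.
Cancel p^2+5p−14 from numerator and denominator to get the reduced form.

(p^3−p^2+13p−100)/(5p^2−20p−60)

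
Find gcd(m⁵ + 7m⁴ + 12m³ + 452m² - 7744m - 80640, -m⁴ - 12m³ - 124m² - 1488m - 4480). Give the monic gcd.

m³ + 8m² + 92m + 1120

By polynomial division,
  m⁵ + 7m⁴ + 12m³ + 452m² - 7744m - 80640 = (-m + 5)(-m⁴ - 12m³ - 124m² - 1488m - 4480) + (-52m³ - 416m² - 4784m - 58240)
  -m⁴ - 12m³ - 124m² - 1488m - 4480 = ((1/52)m + 1/13)(-52m³ - 416m² - 4784m - 58240) + (0)
Last nonzero remainder: -52m³ - 416m² - 4784m - 58240. Dividing through by -52 gives the monic gcd m³ + 8m² + 92m + 1120.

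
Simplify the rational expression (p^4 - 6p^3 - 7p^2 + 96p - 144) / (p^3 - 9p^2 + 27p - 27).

Repeated division with remainder:
  p^4 - 6p^3 - 7p^2 + 96p - 144 = (p + 3)(p^3 - 9p^2 + 27p - 27) + (-7p^2 + 42p - 63)
  p^3 - 9p^2 + 27p - 27 = (-(1/7)p + 3/7)(-7p^2 + 42p - 63) + (0)
Last nonzero remainder: -7p^2 + 42p - 63. Dividing through by -7 gives the monic gcd p^2 - 6p + 9.
Cancel p^2 - 6p + 9 from numerator and denominator to get the reduced form.

(p^2 - 16)/(p - 3)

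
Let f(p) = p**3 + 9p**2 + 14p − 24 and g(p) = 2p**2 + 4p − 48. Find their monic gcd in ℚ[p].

p + 6

By polynomial division,
  p**3 + 9p**2 + 14p − 24 = ((1/2)p + 7/2)(2p**2 + 4p − 48) + (24p + 144)
  2p**2 + 4p − 48 = ((1/12)p − 1/3)(24p + 144) + (0)
Last nonzero remainder: 24p + 144. Dividing through by 24 gives the monic gcd p + 6.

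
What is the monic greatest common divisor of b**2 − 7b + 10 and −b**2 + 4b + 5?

Euclidean algorithm in ℚ[b]:
  b**2 − 7b + 10 = (−1)(−b**2 + 4b + 5) + (−3b + 15)
  −b**2 + 4b + 5 = ((1/3)b + 1/3)(−3b + 15) + (0)
Last nonzero remainder: −3b + 15. Dividing through by −3 gives the monic gcd b − 5.

b − 5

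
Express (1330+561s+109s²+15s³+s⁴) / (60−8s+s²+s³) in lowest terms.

(266+59s+10s²+s³)/(12−4s+s²)

Repeated division with remainder:
  s⁴+15s³+109s²+561s+1330 = (s+14)(s³+s²−8s+60) + (103s²+613s+490)
  s³+s²−8s+60 = ((1/103)s−510/10609)(103s²+613s+490) + ((177288/10609)s+886440/10609)
  103s²+613s+490 = ((1092727/177288)s+519841/88644)((177288/10609)s+886440/10609) + (0)
Last nonzero remainder: (177288/10609)s+886440/10609. Dividing through by 177288/10609 gives the monic gcd s+5.
Cancel s+5 from numerator and denominator to get the reduced form.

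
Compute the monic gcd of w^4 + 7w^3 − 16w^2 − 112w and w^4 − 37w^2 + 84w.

Apply the Euclidean algorithm:
  w^4 + 7w^3 − 16w^2 − 112w = (w^4 − 37w^2 + 84w) + (7w^3 + 21w^2 − 196w)
  w^4 − 37w^2 + 84w = ((1/7)w − 3/7)(7w^3 + 21w^2 − 196w) + (0)
Last nonzero remainder: 7w^3 + 21w^2 − 196w. Dividing through by 7 gives the monic gcd w^3 + 3w^2 − 28w.

w^3 + 3w^2 − 28w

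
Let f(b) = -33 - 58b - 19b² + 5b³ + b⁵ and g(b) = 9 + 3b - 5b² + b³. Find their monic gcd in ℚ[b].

-3 - 2b + b²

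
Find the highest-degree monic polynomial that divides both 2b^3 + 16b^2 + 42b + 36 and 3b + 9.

b + 3

By polynomial division,
  2b^3 + 16b^2 + 42b + 36 = ((2/3)b^2 + (10/3)b + 4)(3b + 9) + (0)
Last nonzero remainder: 3b + 9. Dividing through by 3 gives the monic gcd b + 3.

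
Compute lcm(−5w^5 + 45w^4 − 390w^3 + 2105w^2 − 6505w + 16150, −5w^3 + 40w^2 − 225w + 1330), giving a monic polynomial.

w^6 − 16w^5 + 141w^4 − 967w^3 + 4248w^2 − 12337w + 22610

By polynomial division,
  −5w^5 + 45w^4 − 390w^3 + 2105w^2 − 6505w + 16150 = (w^2 − w + 25)(−5w^3 + 40w^2 − 225w + 1330) + (−450w^2 + 450w − 17100)
  −5w^3 + 40w^2 − 225w + 1330 = ((1/90)w − 7/90)(−450w^2 + 450w − 17100) + (0)
Last nonzero remainder: −450w^2 + 450w − 17100. Dividing through by −450 gives the monic gcd w^2 − w + 38.
Then lcm(f, g) = f·g / gcd(f, g); expanding and making the result monic gives the answer.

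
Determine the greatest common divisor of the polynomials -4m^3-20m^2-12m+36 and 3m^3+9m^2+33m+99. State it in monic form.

Apply the Euclidean algorithm:
  -4m^3-20m^2-12m+36 = (-4/3)(3m^3+9m^2+33m+99) + (-8m^2+32m+168)
  3m^3+9m^2+33m+99 = (-(3/8)m-21/8)(-8m^2+32m+168) + (180m+540)
  -8m^2+32m+168 = (-(2/45)m+14/45)(180m+540) + (0)
Last nonzero remainder: 180m+540. Dividing through by 180 gives the monic gcd m+3.

m+3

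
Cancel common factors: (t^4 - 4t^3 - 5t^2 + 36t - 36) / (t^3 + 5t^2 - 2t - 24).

Apply the Euclidean algorithm:
  t^4 - 4t^3 - 5t^2 + 36t - 36 = (t - 9)(t^3 + 5t^2 - 2t - 24) + (42t^2 + 42t - 252)
  t^3 + 5t^2 - 2t - 24 = ((1/42)t + 2/21)(42t^2 + 42t - 252) + (0)
Last nonzero remainder: 42t^2 + 42t - 252. Dividing through by 42 gives the monic gcd t^2 + t - 6.
Cancel t^2 + t - 6 from numerator and denominator to get the reduced form.

(t^2 - 5t + 6)/(t + 4)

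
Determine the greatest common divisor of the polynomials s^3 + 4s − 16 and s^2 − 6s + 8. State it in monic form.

Repeated division with remainder:
  s^3 + 4s − 16 = (s + 6)(s^2 − 6s + 8) + (32s − 64)
  s^2 − 6s + 8 = ((1/32)s − 1/8)(32s − 64) + (0)
Last nonzero remainder: 32s − 64. Dividing through by 32 gives the monic gcd s − 2.

s − 2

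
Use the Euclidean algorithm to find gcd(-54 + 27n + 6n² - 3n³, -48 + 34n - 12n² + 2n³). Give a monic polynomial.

-3 + n

Repeated division with remainder:
  -3n³ + 6n² + 27n - 54 = (-3/2)(2n³ - 12n² + 34n - 48) + (-12n² + 78n - 126)
  2n³ - 12n² + 34n - 48 = (-(1/6)n - 1/12)(-12n² + 78n - 126) + ((39/2)n - 117/2)
  -12n² + 78n - 126 = (-(8/13)n + 28/13)((39/2)n - 117/2) + (0)
Last nonzero remainder: (39/2)n - 117/2. Dividing through by 39/2 gives the monic gcd n - 3.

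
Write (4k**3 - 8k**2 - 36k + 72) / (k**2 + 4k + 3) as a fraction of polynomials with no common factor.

(4k**2 - 20k + 24)/(k + 1)

Apply the Euclidean algorithm:
  4k**3 - 8k**2 - 36k + 72 = (4k - 24)(k**2 + 4k + 3) + (48k + 144)
  k**2 + 4k + 3 = ((1/48)k + 1/48)(48k + 144) + (0)
Last nonzero remainder: 48k + 144. Dividing through by 48 gives the monic gcd k + 3.
Cancel k + 3 from numerator and denominator to get the reduced form.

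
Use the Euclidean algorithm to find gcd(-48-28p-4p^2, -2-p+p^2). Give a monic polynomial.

1

Euclidean algorithm in ℚ[p]:
  -4p^2-28p-48 = (-4)(p^2-p-2) + (-32p-56)
  p^2-p-2 = (-(1/32)p+11/128)(-32p-56) + (45/16)
  -32p-56 = (-(512/45)p-896/45)(45/16) + (0)
The last nonzero remainder is the constant 45/16, so the polynomials are coprime and gcd = 1.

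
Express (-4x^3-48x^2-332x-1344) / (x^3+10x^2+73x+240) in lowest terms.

(-4x-28)/(x+5)

By polynomial division,
  -4x^3-48x^2-332x-1344 = (-4)(x^3+10x^2+73x+240) + (-8x^2-40x-384)
  x^3+10x^2+73x+240 = (-(1/8)x-5/8)(-8x^2-40x-384) + (0)
Last nonzero remainder: -8x^2-40x-384. Dividing through by -8 gives the monic gcd x^2+5x+48.
Cancel x^2+5x+48 from numerator and denominator to get the reduced form.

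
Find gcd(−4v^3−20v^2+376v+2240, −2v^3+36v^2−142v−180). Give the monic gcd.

v−10

Euclidean algorithm in ℚ[v]:
  −4v^3−20v^2+376v+2240 = (2)(−2v^3+36v^2−142v−180) + (−92v^2+660v+2600)
  −2v^3+36v^2−142v−180 = ((1/46)v−249/1058)(−92v^2+660v+2600) + (−(22848/529)v+228480/529)
  −92v^2+660v+2600 = ((12167/5712)v+34385/5712)(−(22848/529)v+228480/529) + (0)
Last nonzero remainder: −(22848/529)v+228480/529. Dividing through by −22848/529 gives the monic gcd v−10.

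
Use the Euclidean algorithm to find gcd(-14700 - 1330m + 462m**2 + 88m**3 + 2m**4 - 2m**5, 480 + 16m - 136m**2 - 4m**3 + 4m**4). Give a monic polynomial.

-30 - m + m**2

Euclidean algorithm in ℚ[m]:
  -2m**5 + 2m**4 + 88m**3 + 462m**2 - 1330m - 14700 = (-(1/2)m)(4m**4 - 4m**3 - 136m**2 + 16m + 480) + (20m**3 + 470m**2 - 1090m - 14700)
  4m**4 - 4m**3 - 136m**2 + 16m + 480 = ((1/5)m - 49/10)(20m**3 + 470m**2 - 1090m - 14700) + (2385m**2 - 2385m - 71550)
  20m**3 + 470m**2 - 1090m - 14700 = ((4/477)m + 98/477)(2385m**2 - 2385m - 71550) + (0)
Last nonzero remainder: 2385m**2 - 2385m - 71550. Dividing through by 2385 gives the monic gcd m**2 - m - 30.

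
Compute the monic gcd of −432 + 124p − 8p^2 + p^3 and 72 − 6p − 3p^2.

Repeated division with remainder:
  p^3 − 8p^2 + 124p − 432 = (−(1/3)p + 10/3)(−3p^2 − 6p + 72) + (168p − 672)
  −3p^2 − 6p + 72 = (−(1/56)p − 3/28)(168p − 672) + (0)
Last nonzero remainder: 168p − 672. Dividing through by 168 gives the monic gcd p − 4.

−4 + p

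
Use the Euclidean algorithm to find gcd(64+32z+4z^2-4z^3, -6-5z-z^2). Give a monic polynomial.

Apply the Euclidean algorithm:
  -4z^3+4z^2+32z+64 = (4z-24)(-z^2-5z-6) + (-64z-80)
  -z^2-5z-6 = ((1/64)z+15/256)(-64z-80) + (-21/16)
  -64z-80 = ((1024/21)z+1280/21)(-21/16) + (0)
The last nonzero remainder is the constant -21/16, so the polynomials are coprime and gcd = 1.

1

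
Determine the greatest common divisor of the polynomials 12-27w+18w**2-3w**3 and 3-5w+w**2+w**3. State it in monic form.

1-2w+w**2

Apply the Euclidean algorithm:
  -3w**3+18w**2-27w+12 = (-3)(w**3+w**2-5w+3) + (21w**2-42w+21)
  w**3+w**2-5w+3 = ((1/21)w+1/7)(21w**2-42w+21) + (0)
Last nonzero remainder: 21w**2-42w+21. Dividing through by 21 gives the monic gcd w**2-2w+1.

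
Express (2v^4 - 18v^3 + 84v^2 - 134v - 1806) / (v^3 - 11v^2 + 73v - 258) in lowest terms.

(2v^2 - 8v - 42)/(v - 6)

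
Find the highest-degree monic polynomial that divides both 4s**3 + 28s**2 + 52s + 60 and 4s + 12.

Repeated division with remainder:
  4s**3 + 28s**2 + 52s + 60 = (s**2 + 4s + 1)(4s + 12) + (48)
  4s + 12 = ((1/12)s + 1/4)(48) + (0)
The last nonzero remainder is the constant 48, so the polynomials are coprime and gcd = 1.

1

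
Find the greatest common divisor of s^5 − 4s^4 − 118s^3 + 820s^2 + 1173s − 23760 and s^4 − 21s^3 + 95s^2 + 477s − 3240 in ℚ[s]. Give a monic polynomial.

Apply the Euclidean algorithm:
  s^5 − 4s^4 − 118s^3 + 820s^2 + 1173s − 23760 = (s + 17)(s^4 − 21s^3 + 95s^2 + 477s − 3240) + (144s^3 − 1272s^2 − 3696s + 31320)
  s^4 − 21s^3 + 95s^2 + 477s − 3240 = ((1/144)s − 73/864)(144s^3 − 1272s^2 − 3696s + 31320) + ((475/36)s^2 − (475/9)s − 2375/4)
  144s^3 − 1272s^2 − 3696s + 31320 = ((5184/475)s − 25056/475)((475/36)s^2 − (475/9)s − 2375/4) + (0)
Last nonzero remainder: (475/36)s^2 − (475/9)s − 2375/4. Dividing through by 475/36 gives the monic gcd s^2 − 4s − 45.

s^2 − 4s − 45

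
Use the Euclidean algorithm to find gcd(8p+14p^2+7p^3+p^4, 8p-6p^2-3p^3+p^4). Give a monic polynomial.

2p+p^2

Repeated division with remainder:
  p^4+7p^3+14p^2+8p = (p^4-3p^3-6p^2+8p) + (10p^3+20p^2)
  p^4-3p^3-6p^2+8p = ((1/10)p-1/2)(10p^3+20p^2) + (4p^2+8p)
  10p^3+20p^2 = ((5/2)p)(4p^2+8p) + (0)
Last nonzero remainder: 4p^2+8p. Dividing through by 4 gives the monic gcd p^2+2p.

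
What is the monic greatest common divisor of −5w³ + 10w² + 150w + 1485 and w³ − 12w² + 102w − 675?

w − 9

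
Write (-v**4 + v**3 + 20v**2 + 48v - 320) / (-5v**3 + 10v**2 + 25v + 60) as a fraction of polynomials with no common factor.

(v**3 + 3v**2 - 8v - 80)/(5v**2 + 10v + 15)

Euclidean algorithm in ℚ[v]:
  -v**4 + v**3 + 20v**2 + 48v - 320 = ((1/5)v + 1/5)(-5v**3 + 10v**2 + 25v + 60) + (13v**2 + 31v - 332)
  -5v**3 + 10v**2 + 25v + 60 = (-(5/13)v + 285/169)(13v**2 + 31v - 332) + (-(26190/169)v + 104760/169)
  13v**2 + 31v - 332 = (-(2197/26190)v - 14027/26190)(-(26190/169)v + 104760/169) + (0)
Last nonzero remainder: -(26190/169)v + 104760/169. Dividing through by -26190/169 gives the monic gcd v - 4.
Cancel v - 4 from numerator and denominator to get the reduced form.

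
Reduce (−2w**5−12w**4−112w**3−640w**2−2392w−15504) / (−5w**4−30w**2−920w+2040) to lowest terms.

(2w**2+8w+76)/(5w−10)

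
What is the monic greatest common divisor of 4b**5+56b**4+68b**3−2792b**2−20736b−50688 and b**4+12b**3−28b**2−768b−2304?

Euclidean algorithm in ℚ[b]:
  4b**5+56b**4+68b**3−2792b**2−20736b−50688 = (4b+8)(b**4+12b**3−28b**2−768b−2304) + (84b**3+504b**2−5376b−32256)
  b**4+12b**3−28b**2−768b−2304 = ((1/84)b+1/14)(84b**3+504b**2−5376b−32256) + (0)
Last nonzero remainder: 84b**3+504b**2−5376b−32256. Dividing through by 84 gives the monic gcd b**3+6b**2−64b−384.

b**3+6b**2−64b−384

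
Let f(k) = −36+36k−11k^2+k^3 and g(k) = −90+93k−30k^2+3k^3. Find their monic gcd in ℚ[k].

6−5k+k^2

By polynomial division,
  k^3−11k^2+36k−36 = (1/3)(3k^3−30k^2+93k−90) + (−k^2+5k−6)
  3k^3−30k^2+93k−90 = (−3k+15)(−k^2+5k−6) + (0)
Last nonzero remainder: −k^2+5k−6. Dividing through by −1 gives the monic gcd k^2−5k+6.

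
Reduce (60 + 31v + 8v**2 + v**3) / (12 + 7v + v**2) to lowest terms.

Apply the Euclidean algorithm:
  v**3 + 8v**2 + 31v + 60 = (v + 1)(v**2 + 7v + 12) + (12v + 48)
  v**2 + 7v + 12 = ((1/12)v + 1/4)(12v + 48) + (0)
Last nonzero remainder: 12v + 48. Dividing through by 12 gives the monic gcd v + 4.
Cancel v + 4 from numerator and denominator to get the reduced form.

(15 + 4v + v**2)/(3 + v)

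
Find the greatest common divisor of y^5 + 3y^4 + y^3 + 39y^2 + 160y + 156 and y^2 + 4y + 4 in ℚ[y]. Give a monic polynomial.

Apply the Euclidean algorithm:
  y^5 + 3y^4 + y^3 + 39y^2 + 160y + 156 = (y^3 − y^2 + y + 39)(y^2 + 4y + 4) + (0)
The last nonzero remainder y^2 + 4y + 4 is already monic.

y^2 + 4y + 4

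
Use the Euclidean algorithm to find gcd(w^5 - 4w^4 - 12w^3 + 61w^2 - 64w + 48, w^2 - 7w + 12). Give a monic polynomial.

Apply the Euclidean algorithm:
  w^5 - 4w^4 - 12w^3 + 61w^2 - 64w + 48 = (w^3 + 3w^2 - 3w + 4)(w^2 - 7w + 12) + (0)
The last nonzero remainder w^2 - 7w + 12 is already monic.

w^2 - 7w + 12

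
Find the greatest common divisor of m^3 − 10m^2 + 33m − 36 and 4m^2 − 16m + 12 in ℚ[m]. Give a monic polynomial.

m − 3

By polynomial division,
  m^3 − 10m^2 + 33m − 36 = ((1/4)m − 3/2)(4m^2 − 16m + 12) + (6m − 18)
  4m^2 − 16m + 12 = ((2/3)m − 2/3)(6m − 18) + (0)
Last nonzero remainder: 6m − 18. Dividing through by 6 gives the monic gcd m − 3.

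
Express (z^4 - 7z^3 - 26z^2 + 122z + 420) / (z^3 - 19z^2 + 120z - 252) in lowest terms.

(z^2 + 6z + 10)/(z - 6)

By polynomial division,
  z^4 - 7z^3 - 26z^2 + 122z + 420 = (z + 12)(z^3 - 19z^2 + 120z - 252) + (82z^2 - 1066z + 3444)
  z^3 - 19z^2 + 120z - 252 = ((1/82)z - 3/41)(82z^2 - 1066z + 3444) + (0)
Last nonzero remainder: 82z^2 - 1066z + 3444. Dividing through by 82 gives the monic gcd z^2 - 13z + 42.
Cancel z^2 - 13z + 42 from numerator and denominator to get the reduced form.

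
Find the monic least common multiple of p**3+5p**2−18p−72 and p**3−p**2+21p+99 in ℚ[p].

p**5+p**4−5p**3+165p**2−306p−2376

Euclidean algorithm in ℚ[p]:
  p**3+5p**2−18p−72 = (p**3−p**2+21p+99) + (6p**2−39p−171)
  p**3−p**2+21p+99 = ((1/6)p+11/12)(6p**2−39p−171) + ((341/4)p+1023/4)
  6p**2−39p−171 = ((24/341)p−228/341)((341/4)p+1023/4) + (0)
Last nonzero remainder: (341/4)p+1023/4. Dividing through by 341/4 gives the monic gcd p+3.
Then lcm(f, g) = f·g / gcd(f, g); expanding and making the result monic gives the answer.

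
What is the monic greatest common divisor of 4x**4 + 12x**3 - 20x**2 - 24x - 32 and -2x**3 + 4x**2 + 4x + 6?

By polynomial division,
  4x**4 + 12x**3 - 20x**2 - 24x - 32 = (-2x - 10)(-2x**3 + 4x**2 + 4x + 6) + (28x**2 + 28x + 28)
  -2x**3 + 4x**2 + 4x + 6 = (-(1/14)x + 3/14)(28x**2 + 28x + 28) + (0)
Last nonzero remainder: 28x**2 + 28x + 28. Dividing through by 28 gives the monic gcd x**2 + x + 1.

x**2 + x + 1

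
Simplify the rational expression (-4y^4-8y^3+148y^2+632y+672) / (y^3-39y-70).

(-4y^2-28y-48)/(y+5)

Euclidean algorithm in ℚ[y]:
  -4y^4-8y^3+148y^2+632y+672 = (-4y-8)(y^3-39y-70) + (-8y^2+40y+112)
  y^3-39y-70 = (-(1/8)y-5/8)(-8y^2+40y+112) + (0)
Last nonzero remainder: -8y^2+40y+112. Dividing through by -8 gives the monic gcd y^2-5y-14.
Cancel y^2-5y-14 from numerator and denominator to get the reduced form.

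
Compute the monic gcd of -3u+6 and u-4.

1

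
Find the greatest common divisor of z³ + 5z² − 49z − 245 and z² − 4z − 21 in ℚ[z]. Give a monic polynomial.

z − 7

By polynomial division,
  z³ + 5z² − 49z − 245 = (z + 9)(z² − 4z − 21) + (8z − 56)
  z² − 4z − 21 = ((1/8)z + 3/8)(8z − 56) + (0)
Last nonzero remainder: 8z − 56. Dividing through by 8 gives the monic gcd z − 7.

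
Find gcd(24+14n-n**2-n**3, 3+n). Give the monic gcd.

Repeated division with remainder:
  -n**3-n**2+14n+24 = (-n**2+2n+8)(n+3) + (0)
The last nonzero remainder n+3 is already monic.

3+n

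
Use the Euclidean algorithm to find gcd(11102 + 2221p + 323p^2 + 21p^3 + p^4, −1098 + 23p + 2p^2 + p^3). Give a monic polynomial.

122 + 11p + p^2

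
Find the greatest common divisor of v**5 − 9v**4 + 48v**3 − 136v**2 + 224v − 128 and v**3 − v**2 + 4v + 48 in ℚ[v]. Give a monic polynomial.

v**2 − 4v + 16

Apply the Euclidean algorithm:
  v**5 − 9v**4 + 48v**3 − 136v**2 + 224v − 128 = (v**2 − 8v + 36)(v**3 − v**2 + 4v + 48) + (−116v**2 + 464v − 1856)
  v**3 − v**2 + 4v + 48 = (−(1/116)v − 3/116)(−116v**2 + 464v − 1856) + (0)
Last nonzero remainder: −116v**2 + 464v − 1856. Dividing through by −116 gives the monic gcd v**2 − 4v + 16.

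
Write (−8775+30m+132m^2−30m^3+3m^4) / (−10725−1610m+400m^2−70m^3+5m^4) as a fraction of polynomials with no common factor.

(−135−12m+3m^2)/(−165−40m+5m^2)

Repeated division with remainder:
  3m^4−30m^3+132m^2+30m−8775 = (3/5)(5m^4−70m^3+400m^2−1610m−10725) + (12m^3−108m^2+996m−2340)
  5m^4−70m^3+400m^2−1610m−10725 = ((5/12)m−25/12)(12m^3−108m^2+996m−2340) + (−240m^2+1440m−15600)
  12m^3−108m^2+996m−2340 = (−(1/20)m+3/20)(−240m^2+1440m−15600) + (0)
Last nonzero remainder: −240m^2+1440m−15600. Dividing through by −240 gives the monic gcd m^2−6m+65.
Cancel m^2−6m+65 from numerator and denominator to get the reduced form.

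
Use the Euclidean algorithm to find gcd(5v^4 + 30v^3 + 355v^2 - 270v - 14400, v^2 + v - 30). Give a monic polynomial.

Apply the Euclidean algorithm:
  5v^4 + 30v^3 + 355v^2 - 270v - 14400 = (5v^2 + 25v + 480)(v^2 + v - 30) + (0)
The last nonzero remainder v^2 + v - 30 is already monic.

v^2 + v - 30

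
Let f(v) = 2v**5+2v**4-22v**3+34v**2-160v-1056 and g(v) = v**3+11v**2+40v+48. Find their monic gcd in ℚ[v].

By polynomial division,
  2v**5+2v**4-22v**3+34v**2-160v-1056 = (2v**2-20v+118)(v**3+11v**2+40v+48) + (-560v**2-3920v-6720)
  v**3+11v**2+40v+48 = (-(1/560)v-1/140)(-560v**2-3920v-6720) + (0)
Last nonzero remainder: -560v**2-3920v-6720. Dividing through by -560 gives the monic gcd v**2+7v+12.

v**2+7v+12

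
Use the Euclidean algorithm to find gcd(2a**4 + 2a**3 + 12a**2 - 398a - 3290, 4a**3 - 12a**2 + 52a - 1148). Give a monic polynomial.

Euclidean algorithm in ℚ[a]:
  2a**4 + 2a**3 + 12a**2 - 398a - 3290 = ((1/2)a + 2)(4a**3 - 12a**2 + 52a - 1148) + (10a**2 + 72a - 994)
  4a**3 - 12a**2 + 52a - 1148 = ((2/5)a - 102/25)(10a**2 + 72a - 994) + ((18584/25)a - 130088/25)
  10a**2 + 72a - 994 = ((125/9292)a + 1775/9292)((18584/25)a - 130088/25) + (0)
Last nonzero remainder: (18584/25)a - 130088/25. Dividing through by 18584/25 gives the monic gcd a - 7.

a - 7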